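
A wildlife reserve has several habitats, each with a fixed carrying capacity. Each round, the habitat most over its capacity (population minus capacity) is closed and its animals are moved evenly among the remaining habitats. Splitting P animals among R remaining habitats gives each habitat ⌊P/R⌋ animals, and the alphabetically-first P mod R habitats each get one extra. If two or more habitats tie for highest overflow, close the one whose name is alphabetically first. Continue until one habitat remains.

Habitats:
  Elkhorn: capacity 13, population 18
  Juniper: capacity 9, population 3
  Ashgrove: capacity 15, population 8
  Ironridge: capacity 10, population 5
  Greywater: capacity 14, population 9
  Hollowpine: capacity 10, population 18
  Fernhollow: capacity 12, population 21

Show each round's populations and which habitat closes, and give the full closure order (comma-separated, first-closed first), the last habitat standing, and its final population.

Round 1: Ashgrove=8 Elkhorn=18 Fernhollow=21 Greywater=9 Hollowpine=18 Ironridge=5 Juniper=3 → close Fernhollow (overflow 9)
  21÷6 = 3 each, +1 to first 3
Round 2: Ashgrove=12 Elkhorn=22 Greywater=13 Hollowpine=21 Ironridge=8 Juniper=6 → close Hollowpine (overflow 11)
  21÷5 = 4 each, +1 to first 1
Round 3: Ashgrove=17 Elkhorn=26 Greywater=17 Ironridge=12 Juniper=10 → close Elkhorn (overflow 13)
  26÷4 = 6 each, +1 to first 2
Round 4: Ashgrove=24 Greywater=24 Ironridge=18 Juniper=16 → close Greywater (overflow 10)
  24÷3 = 8 each, +1 to first 0
Round 5: Ashgrove=32 Ironridge=26 Juniper=24 → close Ashgrove (overflow 17)
  32÷2 = 16 each, +1 to first 0
Round 6: Ironridge=42 Juniper=40 → close Ironridge (overflow 32)
  42÷1 = 42 each, +1 to first 0

Closure order: Fernhollow, Hollowpine, Elkhorn, Greywater, Ashgrove, Ironridge
Last habitat: Juniper with 82 animals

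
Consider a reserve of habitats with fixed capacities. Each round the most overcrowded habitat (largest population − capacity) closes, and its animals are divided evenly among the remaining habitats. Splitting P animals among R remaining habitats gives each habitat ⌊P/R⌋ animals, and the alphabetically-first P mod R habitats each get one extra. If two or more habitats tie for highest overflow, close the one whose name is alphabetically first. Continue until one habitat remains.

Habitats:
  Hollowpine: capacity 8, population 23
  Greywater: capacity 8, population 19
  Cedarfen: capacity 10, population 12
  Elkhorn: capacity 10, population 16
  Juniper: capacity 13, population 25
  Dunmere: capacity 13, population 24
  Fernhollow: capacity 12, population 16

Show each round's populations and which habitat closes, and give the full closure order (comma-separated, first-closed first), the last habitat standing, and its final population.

Closure order: Hollowpine, Dunmere, Greywater, Juniper, Elkhorn, Fernhollow
Last habitat: Cedarfen with 135 animals

Round 1: Cedarfen=12 Dunmere=24 Elkhorn=16 Fernhollow=16 Greywater=19 Hollowpine=23 Juniper=25 → close Hollowpine (overflow 15)
  23÷6 = 3 each, +1 to first 5
Round 2: Cedarfen=16 Dunmere=28 Elkhorn=20 Fernhollow=20 Greywater=23 Juniper=28 → close Dunmere (overflow 15)
  28÷5 = 5 each, +1 to first 3
Round 3: Cedarfen=22 Elkhorn=26 Fernhollow=26 Greywater=28 Juniper=33 → close Greywater (overflow 20)
  28÷4 = 7 each, +1 to first 0
Round 4: Cedarfen=29 Elkhorn=33 Fernhollow=33 Juniper=40 → close Juniper (overflow 27)
  40÷3 = 13 each, +1 to first 1
Round 5: Cedarfen=43 Elkhorn=46 Fernhollow=46 → close Elkhorn (overflow 36)
  46÷2 = 23 each, +1 to first 0
Round 6: Cedarfen=66 Fernhollow=69 → close Fernhollow (overflow 57)
  69÷1 = 69 each, +1 to first 0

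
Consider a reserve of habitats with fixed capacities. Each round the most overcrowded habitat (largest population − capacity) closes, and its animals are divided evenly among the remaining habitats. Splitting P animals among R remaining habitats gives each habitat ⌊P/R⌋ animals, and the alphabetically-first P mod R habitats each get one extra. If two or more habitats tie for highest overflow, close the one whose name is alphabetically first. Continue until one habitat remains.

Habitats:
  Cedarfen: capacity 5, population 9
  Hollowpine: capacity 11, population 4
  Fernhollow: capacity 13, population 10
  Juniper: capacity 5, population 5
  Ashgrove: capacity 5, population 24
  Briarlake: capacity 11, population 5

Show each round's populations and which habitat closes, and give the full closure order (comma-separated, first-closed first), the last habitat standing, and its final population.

Round 1: Ashgrove=24 Briarlake=5 Cedarfen=9 Fernhollow=10 Hollowpine=4 Juniper=5 → close Ashgrove (overflow 19)
  24÷5 = 4 each, +1 to first 4
Round 2: Briarlake=10 Cedarfen=14 Fernhollow=15 Hollowpine=9 Juniper=9 → close Cedarfen (overflow 9)
  14÷4 = 3 each, +1 to first 2
Round 3: Briarlake=14 Fernhollow=19 Hollowpine=12 Juniper=12 → close Juniper (overflow 7)
  12÷3 = 4 each, +1 to first 0
Round 4: Briarlake=18 Fernhollow=23 Hollowpine=16 → close Fernhollow (overflow 10)
  23÷2 = 11 each, +1 to first 1
Round 5: Briarlake=30 Hollowpine=27 → close Briarlake (overflow 19)
  30÷1 = 30 each, +1 to first 0

Closure order: Ashgrove, Cedarfen, Juniper, Fernhollow, Briarlake
Last habitat: Hollowpine with 57 animals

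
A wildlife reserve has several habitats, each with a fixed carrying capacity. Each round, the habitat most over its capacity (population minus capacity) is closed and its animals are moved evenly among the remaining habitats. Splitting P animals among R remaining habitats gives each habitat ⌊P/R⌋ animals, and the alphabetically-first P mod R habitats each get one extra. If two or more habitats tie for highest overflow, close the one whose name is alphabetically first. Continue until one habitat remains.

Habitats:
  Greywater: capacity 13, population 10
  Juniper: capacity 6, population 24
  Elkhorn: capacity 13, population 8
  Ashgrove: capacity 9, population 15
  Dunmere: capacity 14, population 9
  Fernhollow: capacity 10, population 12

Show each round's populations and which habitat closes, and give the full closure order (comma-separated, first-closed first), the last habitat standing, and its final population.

Round 1: Ashgrove=15 Dunmere=9 Elkhorn=8 Fernhollow=12 Greywater=10 Juniper=24 → close Juniper (overflow 18)
  24÷5 = 4 each, +1 to first 4
Round 2: Ashgrove=20 Dunmere=14 Elkhorn=13 Fernhollow=17 Greywater=14 → close Ashgrove (overflow 11)
  20÷4 = 5 each, +1 to first 0
Round 3: Dunmere=19 Elkhorn=18 Fernhollow=22 Greywater=19 → close Fernhollow (overflow 12)
  22÷3 = 7 each, +1 to first 1
Round 4: Dunmere=27 Elkhorn=25 Greywater=26 → close Dunmere (overflow 13)
  27÷2 = 13 each, +1 to first 1
Round 5: Elkhorn=39 Greywater=39 → close Elkhorn (overflow 26)
  39÷1 = 39 each, +1 to first 0

Closure order: Juniper, Ashgrove, Fernhollow, Dunmere, Elkhorn
Last habitat: Greywater with 78 animals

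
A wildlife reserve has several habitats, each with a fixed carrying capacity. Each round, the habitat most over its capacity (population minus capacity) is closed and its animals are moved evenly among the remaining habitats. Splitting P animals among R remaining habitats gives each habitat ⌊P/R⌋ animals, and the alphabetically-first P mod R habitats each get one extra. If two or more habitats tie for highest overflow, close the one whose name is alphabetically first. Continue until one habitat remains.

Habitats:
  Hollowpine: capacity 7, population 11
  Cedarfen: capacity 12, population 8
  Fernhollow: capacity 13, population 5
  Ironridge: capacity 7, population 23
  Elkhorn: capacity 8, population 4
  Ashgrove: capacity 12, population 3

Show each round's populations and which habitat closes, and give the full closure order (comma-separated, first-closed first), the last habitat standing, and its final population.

Round 1: Ashgrove=3 Cedarfen=8 Elkhorn=4 Fernhollow=5 Hollowpine=11 Ironridge=23 → close Ironridge (overflow 16)
  23÷5 = 4 each, +1 to first 3
Round 2: Ashgrove=8 Cedarfen=13 Elkhorn=9 Fernhollow=9 Hollowpine=15 → close Hollowpine (overflow 8)
  15÷4 = 3 each, +1 to first 3
Round 3: Ashgrove=12 Cedarfen=17 Elkhorn=13 Fernhollow=12 → close Cedarfen (overflow 5)
  17÷3 = 5 each, +1 to first 2
Round 4: Ashgrove=18 Elkhorn=19 Fernhollow=17 → close Elkhorn (overflow 11)
  19÷2 = 9 each, +1 to first 1
Round 5: Ashgrove=28 Fernhollow=26 → close Ashgrove (overflow 16)
  28÷1 = 28 each, +1 to first 0

Closure order: Ironridge, Hollowpine, Cedarfen, Elkhorn, Ashgrove
Last habitat: Fernhollow with 54 animals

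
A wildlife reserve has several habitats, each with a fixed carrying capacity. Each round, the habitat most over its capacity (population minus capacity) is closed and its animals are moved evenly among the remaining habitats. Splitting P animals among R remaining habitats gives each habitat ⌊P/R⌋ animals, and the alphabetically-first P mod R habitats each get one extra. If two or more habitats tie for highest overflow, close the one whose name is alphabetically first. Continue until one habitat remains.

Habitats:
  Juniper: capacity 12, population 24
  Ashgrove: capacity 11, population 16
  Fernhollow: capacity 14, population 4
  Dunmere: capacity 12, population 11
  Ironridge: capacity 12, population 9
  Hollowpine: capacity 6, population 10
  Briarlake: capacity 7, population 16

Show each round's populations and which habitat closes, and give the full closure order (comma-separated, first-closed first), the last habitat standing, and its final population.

Closure order: Juniper, Briarlake, Ashgrove, Hollowpine, Dunmere, Ironridge
Last habitat: Fernhollow with 90 animals

Round 1: Ashgrove=16 Briarlake=16 Dunmere=11 Fernhollow=4 Hollowpine=10 Ironridge=9 Juniper=24 → close Juniper (overflow 12)
  24÷6 = 4 each, +1 to first 0
Round 2: Ashgrove=20 Briarlake=20 Dunmere=15 Fernhollow=8 Hollowpine=14 Ironridge=13 → close Briarlake (overflow 13)
  20÷5 = 4 each, +1 to first 0
Round 3: Ashgrove=24 Dunmere=19 Fernhollow=12 Hollowpine=18 Ironridge=17 → close Ashgrove (overflow 13)
  24÷4 = 6 each, +1 to first 0
Round 4: Dunmere=25 Fernhollow=18 Hollowpine=24 Ironridge=23 → close Hollowpine (overflow 18)
  24÷3 = 8 each, +1 to first 0
Round 5: Dunmere=33 Fernhollow=26 Ironridge=31 → close Dunmere (overflow 21)
  33÷2 = 16 each, +1 to first 1
Round 6: Fernhollow=43 Ironridge=47 → close Ironridge (overflow 35)
  47÷1 = 47 each, +1 to first 0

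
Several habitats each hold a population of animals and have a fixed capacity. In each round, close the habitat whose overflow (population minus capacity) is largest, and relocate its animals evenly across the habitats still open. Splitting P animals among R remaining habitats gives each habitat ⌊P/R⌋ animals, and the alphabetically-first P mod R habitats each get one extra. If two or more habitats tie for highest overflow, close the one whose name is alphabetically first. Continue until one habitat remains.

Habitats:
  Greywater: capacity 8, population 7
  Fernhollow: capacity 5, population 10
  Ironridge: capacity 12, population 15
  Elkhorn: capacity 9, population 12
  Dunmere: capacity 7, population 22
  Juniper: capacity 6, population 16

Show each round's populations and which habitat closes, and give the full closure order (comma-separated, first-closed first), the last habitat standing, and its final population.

Round 1: Dunmere=22 Elkhorn=12 Fernhollow=10 Greywater=7 Ironridge=15 Juniper=16 → close Dunmere (overflow 15)
  22÷5 = 4 each, +1 to first 2
Round 2: Elkhorn=17 Fernhollow=15 Greywater=11 Ironridge=19 Juniper=20 → close Juniper (overflow 14)
  20÷4 = 5 each, +1 to first 0
Round 3: Elkhorn=22 Fernhollow=20 Greywater=16 Ironridge=24 → close Fernhollow (overflow 15)
  20÷3 = 6 each, +1 to first 2
Round 4: Elkhorn=29 Greywater=23 Ironridge=30 → close Elkhorn (overflow 20)
  29÷2 = 14 each, +1 to first 1
Round 5: Greywater=38 Ironridge=44 → close Ironridge (overflow 32)
  44÷1 = 44 each, +1 to first 0

Closure order: Dunmere, Juniper, Fernhollow, Elkhorn, Ironridge
Last habitat: Greywater with 82 animals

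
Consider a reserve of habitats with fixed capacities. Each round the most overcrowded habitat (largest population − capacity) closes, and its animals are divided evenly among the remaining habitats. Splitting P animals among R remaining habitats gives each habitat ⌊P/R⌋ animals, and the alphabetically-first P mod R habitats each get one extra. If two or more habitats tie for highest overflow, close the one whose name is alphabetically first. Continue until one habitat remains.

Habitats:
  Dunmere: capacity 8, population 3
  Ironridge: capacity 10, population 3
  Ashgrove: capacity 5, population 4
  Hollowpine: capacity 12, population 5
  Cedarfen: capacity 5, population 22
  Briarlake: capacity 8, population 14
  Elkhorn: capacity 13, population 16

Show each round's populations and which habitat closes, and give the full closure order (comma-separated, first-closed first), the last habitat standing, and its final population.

Closure order: Cedarfen, Briarlake, Elkhorn, Ashgrove, Dunmere, Hollowpine
Last habitat: Ironridge with 67 animals

Round 1: Ashgrove=4 Briarlake=14 Cedarfen=22 Dunmere=3 Elkhorn=16 Hollowpine=5 Ironridge=3 → close Cedarfen (overflow 17)
  22÷6 = 3 each, +1 to first 4
Round 2: Ashgrove=8 Briarlake=18 Dunmere=7 Elkhorn=20 Hollowpine=8 Ironridge=6 → close Briarlake (overflow 10)
  18÷5 = 3 each, +1 to first 3
Round 3: Ashgrove=12 Dunmere=11 Elkhorn=24 Hollowpine=11 Ironridge=9 → close Elkhorn (overflow 11)
  24÷4 = 6 each, +1 to first 0
Round 4: Ashgrove=18 Dunmere=17 Hollowpine=17 Ironridge=15 → close Ashgrove (overflow 13)
  18÷3 = 6 each, +1 to first 0
Round 5: Dunmere=23 Hollowpine=23 Ironridge=21 → close Dunmere (overflow 15)
  23÷2 = 11 each, +1 to first 1
Round 6: Hollowpine=35 Ironridge=32 → close Hollowpine (overflow 23)
  35÷1 = 35 each, +1 to first 0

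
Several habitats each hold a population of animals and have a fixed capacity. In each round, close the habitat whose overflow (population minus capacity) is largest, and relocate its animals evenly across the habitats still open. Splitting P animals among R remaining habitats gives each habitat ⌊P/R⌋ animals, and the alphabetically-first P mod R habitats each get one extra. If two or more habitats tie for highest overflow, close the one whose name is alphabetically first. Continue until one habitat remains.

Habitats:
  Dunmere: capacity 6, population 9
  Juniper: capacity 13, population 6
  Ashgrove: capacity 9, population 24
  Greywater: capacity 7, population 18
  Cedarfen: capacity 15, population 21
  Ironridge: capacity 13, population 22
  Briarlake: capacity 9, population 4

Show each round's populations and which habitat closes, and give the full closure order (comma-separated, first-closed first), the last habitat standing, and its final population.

Closure order: Ashgrove, Greywater, Ironridge, Cedarfen, Dunmere, Briarlake
Last habitat: Juniper with 104 animals

Round 1: Ashgrove=24 Briarlake=4 Cedarfen=21 Dunmere=9 Greywater=18 Ironridge=22 Juniper=6 → close Ashgrove (overflow 15)
  24÷6 = 4 each, +1 to first 0
Round 2: Briarlake=8 Cedarfen=25 Dunmere=13 Greywater=22 Ironridge=26 Juniper=10 → close Greywater (overflow 15)
  22÷5 = 4 each, +1 to first 2
Round 3: Briarlake=13 Cedarfen=30 Dunmere=17 Ironridge=30 Juniper=14 → close Ironridge (overflow 17)
  30÷4 = 7 each, +1 to first 2
Round 4: Briarlake=21 Cedarfen=38 Dunmere=24 Juniper=21 → close Cedarfen (overflow 23)
  38÷3 = 12 each, +1 to first 2
Round 5: Briarlake=34 Dunmere=37 Juniper=33 → close Dunmere (overflow 31)
  37÷2 = 18 each, +1 to first 1
Round 6: Briarlake=53 Juniper=51 → close Briarlake (overflow 44)
  53÷1 = 53 each, +1 to first 0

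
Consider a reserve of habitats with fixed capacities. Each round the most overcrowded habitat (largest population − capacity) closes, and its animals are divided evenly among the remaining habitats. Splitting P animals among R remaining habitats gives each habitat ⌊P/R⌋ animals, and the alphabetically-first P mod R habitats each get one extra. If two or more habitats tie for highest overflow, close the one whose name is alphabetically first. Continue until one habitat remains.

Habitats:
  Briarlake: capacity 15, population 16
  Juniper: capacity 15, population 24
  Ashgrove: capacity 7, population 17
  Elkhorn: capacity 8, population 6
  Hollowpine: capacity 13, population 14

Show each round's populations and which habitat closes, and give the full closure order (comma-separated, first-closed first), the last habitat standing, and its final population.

Round 1: Ashgrove=17 Briarlake=16 Elkhorn=6 Hollowpine=14 Juniper=24 → close Ashgrove (overflow 10)
  17÷4 = 4 each, +1 to first 1
Round 2: Briarlake=21 Elkhorn=10 Hollowpine=18 Juniper=28 → close Juniper (overflow 13)
  28÷3 = 9 each, +1 to first 1
Round 3: Briarlake=31 Elkhorn=19 Hollowpine=27 → close Briarlake (overflow 16)
  31÷2 = 15 each, +1 to first 1
Round 4: Elkhorn=35 Hollowpine=42 → close Hollowpine (overflow 29)
  42÷1 = 42 each, +1 to first 0

Closure order: Ashgrove, Juniper, Briarlake, Hollowpine
Last habitat: Elkhorn with 77 animals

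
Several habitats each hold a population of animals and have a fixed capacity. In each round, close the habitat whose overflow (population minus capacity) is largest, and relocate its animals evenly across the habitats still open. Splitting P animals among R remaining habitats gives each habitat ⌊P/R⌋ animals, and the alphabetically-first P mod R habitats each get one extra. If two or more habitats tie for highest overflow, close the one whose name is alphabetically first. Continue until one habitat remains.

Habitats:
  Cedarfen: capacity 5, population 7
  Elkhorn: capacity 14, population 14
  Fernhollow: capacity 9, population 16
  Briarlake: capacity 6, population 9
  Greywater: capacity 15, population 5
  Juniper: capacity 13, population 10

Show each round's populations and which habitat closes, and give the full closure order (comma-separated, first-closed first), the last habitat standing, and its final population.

Closure order: Fernhollow, Briarlake, Cedarfen, Elkhorn, Juniper
Last habitat: Greywater with 61 animals

Round 1: Briarlake=9 Cedarfen=7 Elkhorn=14 Fernhollow=16 Greywater=5 Juniper=10 → close Fernhollow (overflow 7)
  16÷5 = 3 each, +1 to first 1
Round 2: Briarlake=13 Cedarfen=10 Elkhorn=17 Greywater=8 Juniper=13 → close Briarlake (overflow 7)
  13÷4 = 3 each, +1 to first 1
Round 3: Cedarfen=14 Elkhorn=20 Greywater=11 Juniper=16 → close Cedarfen (overflow 9)
  14÷3 = 4 each, +1 to first 2
Round 4: Elkhorn=25 Greywater=16 Juniper=20 → close Elkhorn (overflow 11)
  25÷2 = 12 each, +1 to first 1
Round 5: Greywater=29 Juniper=32 → close Juniper (overflow 19)
  32÷1 = 32 each, +1 to first 0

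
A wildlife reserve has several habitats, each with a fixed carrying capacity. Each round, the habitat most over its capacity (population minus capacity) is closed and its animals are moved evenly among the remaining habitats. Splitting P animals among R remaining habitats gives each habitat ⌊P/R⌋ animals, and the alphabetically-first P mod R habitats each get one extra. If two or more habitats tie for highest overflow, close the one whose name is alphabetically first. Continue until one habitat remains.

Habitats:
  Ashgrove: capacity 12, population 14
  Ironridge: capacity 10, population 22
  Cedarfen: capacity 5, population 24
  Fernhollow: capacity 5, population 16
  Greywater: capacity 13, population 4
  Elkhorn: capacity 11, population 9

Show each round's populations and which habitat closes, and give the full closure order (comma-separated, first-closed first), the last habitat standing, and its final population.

Round 1: Ashgrove=14 Cedarfen=24 Elkhorn=9 Fernhollow=16 Greywater=4 Ironridge=22 → close Cedarfen (overflow 19)
  24÷5 = 4 each, +1 to first 4
Round 2: Ashgrove=19 Elkhorn=14 Fernhollow=21 Greywater=9 Ironridge=26 → close Fernhollow (overflow 16)
  21÷4 = 5 each, +1 to first 1
Round 3: Ashgrove=25 Elkhorn=19 Greywater=14 Ironridge=31 → close Ironridge (overflow 21)
  31÷3 = 10 each, +1 to first 1
Round 4: Ashgrove=36 Elkhorn=29 Greywater=24 → close Ashgrove (overflow 24)
  36÷2 = 18 each, +1 to first 0
Round 5: Elkhorn=47 Greywater=42 → close Elkhorn (overflow 36)
  47÷1 = 47 each, +1 to first 0

Closure order: Cedarfen, Fernhollow, Ironridge, Ashgrove, Elkhorn
Last habitat: Greywater with 89 animals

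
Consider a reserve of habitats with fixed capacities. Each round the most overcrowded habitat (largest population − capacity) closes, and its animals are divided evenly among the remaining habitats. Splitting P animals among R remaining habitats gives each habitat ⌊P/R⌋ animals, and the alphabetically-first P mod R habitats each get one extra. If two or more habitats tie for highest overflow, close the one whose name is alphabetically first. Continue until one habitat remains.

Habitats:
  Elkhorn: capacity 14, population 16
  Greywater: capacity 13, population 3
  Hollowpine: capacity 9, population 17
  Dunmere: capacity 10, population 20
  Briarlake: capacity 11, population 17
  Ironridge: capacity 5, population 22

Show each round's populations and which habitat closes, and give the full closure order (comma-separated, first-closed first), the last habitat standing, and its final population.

Round 1: Briarlake=17 Dunmere=20 Elkhorn=16 Greywater=3 Hollowpine=17 Ironridge=22 → close Ironridge (overflow 17)
  22÷5 = 4 each, +1 to first 2
Round 2: Briarlake=22 Dunmere=25 Elkhorn=20 Greywater=7 Hollowpine=21 → close Dunmere (overflow 15)
  25÷4 = 6 each, +1 to first 1
Round 3: Briarlake=29 Elkhorn=26 Greywater=13 Hollowpine=27 → close Briarlake (overflow 18)
  29÷3 = 9 each, +1 to first 2
Round 4: Elkhorn=36 Greywater=23 Hollowpine=36 → close Hollowpine (overflow 27)
  36÷2 = 18 each, +1 to first 0
Round 5: Elkhorn=54 Greywater=41 → close Elkhorn (overflow 40)
  54÷1 = 54 each, +1 to first 0

Closure order: Ironridge, Dunmere, Briarlake, Hollowpine, Elkhorn
Last habitat: Greywater with 95 animals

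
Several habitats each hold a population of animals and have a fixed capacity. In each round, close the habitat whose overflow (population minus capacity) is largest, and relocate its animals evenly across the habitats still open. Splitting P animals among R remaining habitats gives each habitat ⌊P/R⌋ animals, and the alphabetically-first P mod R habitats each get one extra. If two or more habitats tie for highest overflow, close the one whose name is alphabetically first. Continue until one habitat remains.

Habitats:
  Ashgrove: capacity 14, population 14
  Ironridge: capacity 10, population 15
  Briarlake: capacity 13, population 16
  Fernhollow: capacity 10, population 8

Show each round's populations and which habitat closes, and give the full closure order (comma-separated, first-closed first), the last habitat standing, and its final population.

Closure order: Ironridge, Briarlake, Ashgrove
Last habitat: Fernhollow with 53 animals

Round 1: Ashgrove=14 Briarlake=16 Fernhollow=8 Ironridge=15 → close Ironridge (overflow 5)
  15÷3 = 5 each, +1 to first 0
Round 2: Ashgrove=19 Briarlake=21 Fernhollow=13 → close Briarlake (overflow 8)
  21÷2 = 10 each, +1 to first 1
Round 3: Ashgrove=30 Fernhollow=23 → close Ashgrove (overflow 16)
  30÷1 = 30 each, +1 to first 0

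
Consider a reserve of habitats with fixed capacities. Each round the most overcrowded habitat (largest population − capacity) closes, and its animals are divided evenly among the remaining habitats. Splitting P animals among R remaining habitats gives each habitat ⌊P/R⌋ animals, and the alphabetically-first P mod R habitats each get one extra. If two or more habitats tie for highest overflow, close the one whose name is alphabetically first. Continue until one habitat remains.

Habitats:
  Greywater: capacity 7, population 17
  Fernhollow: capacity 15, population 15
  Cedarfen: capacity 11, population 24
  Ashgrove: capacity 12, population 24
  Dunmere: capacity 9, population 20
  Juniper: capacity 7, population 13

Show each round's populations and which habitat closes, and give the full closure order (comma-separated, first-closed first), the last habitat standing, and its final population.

Round 1: Ashgrove=24 Cedarfen=24 Dunmere=20 Fernhollow=15 Greywater=17 Juniper=13 → close Cedarfen (overflow 13)
  24÷5 = 4 each, +1 to first 4
Round 2: Ashgrove=29 Dunmere=25 Fernhollow=20 Greywater=22 Juniper=17 → close Ashgrove (overflow 17)
  29÷4 = 7 each, +1 to first 1
Round 3: Dunmere=33 Fernhollow=27 Greywater=29 Juniper=24 → close Dunmere (overflow 24)
  33÷3 = 11 each, +1 to first 0
Round 4: Fernhollow=38 Greywater=40 Juniper=35 → close Greywater (overflow 33)
  40÷2 = 20 each, +1 to first 0
Round 5: Fernhollow=58 Juniper=55 → close Juniper (overflow 48)
  55÷1 = 55 each, +1 to first 0

Closure order: Cedarfen, Ashgrove, Dunmere, Greywater, Juniper
Last habitat: Fernhollow with 113 animals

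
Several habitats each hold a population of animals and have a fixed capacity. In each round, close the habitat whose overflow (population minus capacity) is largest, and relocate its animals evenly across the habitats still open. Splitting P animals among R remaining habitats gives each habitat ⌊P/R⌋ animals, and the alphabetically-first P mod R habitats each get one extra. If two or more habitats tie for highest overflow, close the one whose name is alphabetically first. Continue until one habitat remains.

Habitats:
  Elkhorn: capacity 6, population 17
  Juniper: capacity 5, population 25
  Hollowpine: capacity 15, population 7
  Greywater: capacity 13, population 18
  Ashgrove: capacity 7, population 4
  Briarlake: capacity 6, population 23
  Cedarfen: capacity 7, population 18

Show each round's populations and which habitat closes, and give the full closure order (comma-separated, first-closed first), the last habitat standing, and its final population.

Closure order: Juniper, Briarlake, Cedarfen, Elkhorn, Greywater, Ashgrove
Last habitat: Hollowpine with 112 animals

Round 1: Ashgrove=4 Briarlake=23 Cedarfen=18 Elkhorn=17 Greywater=18 Hollowpine=7 Juniper=25 → close Juniper (overflow 20)
  25÷6 = 4 each, +1 to first 1
Round 2: Ashgrove=9 Briarlake=27 Cedarfen=22 Elkhorn=21 Greywater=22 Hollowpine=11 → close Briarlake (overflow 21)
  27÷5 = 5 each, +1 to first 2
Round 3: Ashgrove=15 Cedarfen=28 Elkhorn=26 Greywater=27 Hollowpine=16 → close Cedarfen (overflow 21)
  28÷4 = 7 each, +1 to first 0
Round 4: Ashgrove=22 Elkhorn=33 Greywater=34 Hollowpine=23 → close Elkhorn (overflow 27)
  33÷3 = 11 each, +1 to first 0
Round 5: Ashgrove=33 Greywater=45 Hollowpine=34 → close Greywater (overflow 32)
  45÷2 = 22 each, +1 to first 1
Round 6: Ashgrove=56 Hollowpine=56 → close Ashgrove (overflow 49)
  56÷1 = 56 each, +1 to first 0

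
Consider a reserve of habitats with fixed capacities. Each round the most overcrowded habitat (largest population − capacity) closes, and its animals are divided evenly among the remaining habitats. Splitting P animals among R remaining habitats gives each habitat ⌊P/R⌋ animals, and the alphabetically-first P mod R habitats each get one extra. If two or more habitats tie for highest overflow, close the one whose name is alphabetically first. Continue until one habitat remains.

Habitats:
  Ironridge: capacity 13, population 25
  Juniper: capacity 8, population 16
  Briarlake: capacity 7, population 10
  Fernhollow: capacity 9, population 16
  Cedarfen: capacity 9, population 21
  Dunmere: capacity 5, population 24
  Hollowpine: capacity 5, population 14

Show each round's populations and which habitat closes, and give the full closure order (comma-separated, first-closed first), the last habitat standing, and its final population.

Closure order: Dunmere, Cedarfen, Ironridge, Hollowpine, Fernhollow, Juniper
Last habitat: Briarlake with 126 animals

Round 1: Briarlake=10 Cedarfen=21 Dunmere=24 Fernhollow=16 Hollowpine=14 Ironridge=25 Juniper=16 → close Dunmere (overflow 19)
  24÷6 = 4 each, +1 to first 0
Round 2: Briarlake=14 Cedarfen=25 Fernhollow=20 Hollowpine=18 Ironridge=29 Juniper=20 → close Cedarfen (overflow 16)
  25÷5 = 5 each, +1 to first 0
Round 3: Briarlake=19 Fernhollow=25 Hollowpine=23 Ironridge=34 Juniper=25 → close Ironridge (overflow 21)
  34÷4 = 8 each, +1 to first 2
Round 4: Briarlake=28 Fernhollow=34 Hollowpine=31 Juniper=33 → close Hollowpine (overflow 26)
  31÷3 = 10 each, +1 to first 1
Round 5: Briarlake=39 Fernhollow=44 Juniper=43 → close Fernhollow (overflow 35)
  44÷2 = 22 each, +1 to first 0
Round 6: Briarlake=61 Juniper=65 → close Juniper (overflow 57)
  65÷1 = 65 each, +1 to first 0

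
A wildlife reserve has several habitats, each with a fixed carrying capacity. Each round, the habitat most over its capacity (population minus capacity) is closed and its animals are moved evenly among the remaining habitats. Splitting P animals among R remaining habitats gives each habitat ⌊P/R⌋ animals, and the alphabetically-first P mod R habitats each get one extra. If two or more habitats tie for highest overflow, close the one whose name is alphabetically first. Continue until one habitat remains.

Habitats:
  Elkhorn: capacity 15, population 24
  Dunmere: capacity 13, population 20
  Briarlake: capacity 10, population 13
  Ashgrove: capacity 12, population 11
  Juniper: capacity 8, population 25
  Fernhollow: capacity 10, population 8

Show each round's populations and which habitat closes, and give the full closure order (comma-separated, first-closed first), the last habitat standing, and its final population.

Round 1: Ashgrove=11 Briarlake=13 Dunmere=20 Elkhorn=24 Fernhollow=8 Juniper=25 → close Juniper (overflow 17)
  25÷5 = 5 each, +1 to first 0
Round 2: Ashgrove=16 Briarlake=18 Dunmere=25 Elkhorn=29 Fernhollow=13 → close Elkhorn (overflow 14)
  29÷4 = 7 each, +1 to first 1
Round 3: Ashgrove=24 Briarlake=25 Dunmere=32 Fernhollow=20 → close Dunmere (overflow 19)
  32÷3 = 10 each, +1 to first 2
Round 4: Ashgrove=35 Briarlake=36 Fernhollow=30 → close Briarlake (overflow 26)
  36÷2 = 18 each, +1 to first 0
Round 5: Ashgrove=53 Fernhollow=48 → close Ashgrove (overflow 41)
  53÷1 = 53 each, +1 to first 0

Closure order: Juniper, Elkhorn, Dunmere, Briarlake, Ashgrove
Last habitat: Fernhollow with 101 animals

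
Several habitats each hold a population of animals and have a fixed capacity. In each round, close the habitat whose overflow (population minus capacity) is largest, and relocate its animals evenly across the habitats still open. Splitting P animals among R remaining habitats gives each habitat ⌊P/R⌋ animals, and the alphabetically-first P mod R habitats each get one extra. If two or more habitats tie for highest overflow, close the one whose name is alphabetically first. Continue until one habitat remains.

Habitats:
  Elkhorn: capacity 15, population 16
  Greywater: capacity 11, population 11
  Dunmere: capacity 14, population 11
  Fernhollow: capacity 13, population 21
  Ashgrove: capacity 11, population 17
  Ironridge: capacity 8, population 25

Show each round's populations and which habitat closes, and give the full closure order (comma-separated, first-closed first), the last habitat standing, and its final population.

Closure order: Ironridge, Fernhollow, Ashgrove, Elkhorn, Dunmere
Last habitat: Greywater with 101 animals

Round 1: Ashgrove=17 Dunmere=11 Elkhorn=16 Fernhollow=21 Greywater=11 Ironridge=25 → close Ironridge (overflow 17)
  25÷5 = 5 each, +1 to first 0
Round 2: Ashgrove=22 Dunmere=16 Elkhorn=21 Fernhollow=26 Greywater=16 → close Fernhollow (overflow 13)
  26÷4 = 6 each, +1 to first 2
Round 3: Ashgrove=29 Dunmere=23 Elkhorn=27 Greywater=22 → close Ashgrove (overflow 18)
  29÷3 = 9 each, +1 to first 2
Round 4: Dunmere=33 Elkhorn=37 Greywater=31 → close Elkhorn (overflow 22)
  37÷2 = 18 each, +1 to first 1
Round 5: Dunmere=52 Greywater=49 → close Dunmere (overflow 38)
  52÷1 = 52 each, +1 to first 0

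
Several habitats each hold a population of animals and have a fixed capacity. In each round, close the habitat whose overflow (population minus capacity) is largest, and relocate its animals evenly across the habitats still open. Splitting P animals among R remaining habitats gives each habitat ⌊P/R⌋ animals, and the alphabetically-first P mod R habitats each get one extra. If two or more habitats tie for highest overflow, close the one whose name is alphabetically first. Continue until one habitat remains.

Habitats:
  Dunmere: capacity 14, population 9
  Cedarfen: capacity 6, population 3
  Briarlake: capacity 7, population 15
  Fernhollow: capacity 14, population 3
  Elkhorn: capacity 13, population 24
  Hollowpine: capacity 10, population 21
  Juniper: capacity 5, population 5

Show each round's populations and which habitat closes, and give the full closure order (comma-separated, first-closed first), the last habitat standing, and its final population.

Closure order: Elkhorn, Hollowpine, Briarlake, Juniper, Cedarfen, Dunmere
Last habitat: Fernhollow with 80 animals

Round 1: Briarlake=15 Cedarfen=3 Dunmere=9 Elkhorn=24 Fernhollow=3 Hollowpine=21 Juniper=5 → close Elkhorn (overflow 11)
  24÷6 = 4 each, +1 to first 0
Round 2: Briarlake=19 Cedarfen=7 Dunmere=13 Fernhollow=7 Hollowpine=25 Juniper=9 → close Hollowpine (overflow 15)
  25÷5 = 5 each, +1 to first 0
Round 3: Briarlake=24 Cedarfen=12 Dunmere=18 Fernhollow=12 Juniper=14 → close Briarlake (overflow 17)
  24÷4 = 6 each, +1 to first 0
Round 4: Cedarfen=18 Dunmere=24 Fernhollow=18 Juniper=20 → close Juniper (overflow 15)
  20÷3 = 6 each, +1 to first 2
Round 5: Cedarfen=25 Dunmere=31 Fernhollow=24 → close Cedarfen (overflow 19)
  25÷2 = 12 each, +1 to first 1
Round 6: Dunmere=44 Fernhollow=36 → close Dunmere (overflow 30)
  44÷1 = 44 each, +1 to first 0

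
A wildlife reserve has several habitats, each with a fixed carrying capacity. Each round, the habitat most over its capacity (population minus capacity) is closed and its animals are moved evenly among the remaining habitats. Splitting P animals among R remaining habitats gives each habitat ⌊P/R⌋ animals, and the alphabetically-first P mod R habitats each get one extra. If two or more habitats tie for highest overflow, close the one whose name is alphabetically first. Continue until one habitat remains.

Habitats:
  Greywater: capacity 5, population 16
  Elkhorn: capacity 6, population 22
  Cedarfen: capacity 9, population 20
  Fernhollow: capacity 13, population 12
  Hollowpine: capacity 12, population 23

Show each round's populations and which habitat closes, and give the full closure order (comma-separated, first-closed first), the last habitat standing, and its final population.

Closure order: Elkhorn, Cedarfen, Greywater, Hollowpine
Last habitat: Fernhollow with 93 animals

Round 1: Cedarfen=20 Elkhorn=22 Fernhollow=12 Greywater=16 Hollowpine=23 → close Elkhorn (overflow 16)
  22÷4 = 5 each, +1 to first 2
Round 2: Cedarfen=26 Fernhollow=18 Greywater=21 Hollowpine=28 → close Cedarfen (overflow 17)
  26÷3 = 8 each, +1 to first 2
Round 3: Fernhollow=27 Greywater=30 Hollowpine=36 → close Greywater (overflow 25)
  30÷2 = 15 each, +1 to first 0
Round 4: Fernhollow=42 Hollowpine=51 → close Hollowpine (overflow 39)
  51÷1 = 51 each, +1 to first 0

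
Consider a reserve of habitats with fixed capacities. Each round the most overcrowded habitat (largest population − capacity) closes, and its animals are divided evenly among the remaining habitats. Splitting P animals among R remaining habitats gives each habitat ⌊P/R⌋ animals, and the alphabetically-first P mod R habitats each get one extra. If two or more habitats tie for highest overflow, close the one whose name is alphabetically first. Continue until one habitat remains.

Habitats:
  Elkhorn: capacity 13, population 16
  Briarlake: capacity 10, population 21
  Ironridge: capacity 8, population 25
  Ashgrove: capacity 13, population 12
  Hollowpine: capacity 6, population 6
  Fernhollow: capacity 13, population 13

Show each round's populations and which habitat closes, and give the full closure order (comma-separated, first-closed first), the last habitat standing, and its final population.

Closure order: Ironridge, Briarlake, Elkhorn, Ashgrove, Fernhollow
Last habitat: Hollowpine with 93 animals

Round 1: Ashgrove=12 Briarlake=21 Elkhorn=16 Fernhollow=13 Hollowpine=6 Ironridge=25 → close Ironridge (overflow 17)
  25÷5 = 5 each, +1 to first 0
Round 2: Ashgrove=17 Briarlake=26 Elkhorn=21 Fernhollow=18 Hollowpine=11 → close Briarlake (overflow 16)
  26÷4 = 6 each, +1 to first 2
Round 3: Ashgrove=24 Elkhorn=28 Fernhollow=24 Hollowpine=17 → close Elkhorn (overflow 15)
  28÷3 = 9 each, +1 to first 1
Round 4: Ashgrove=34 Fernhollow=33 Hollowpine=26 → close Ashgrove (overflow 21)
  34÷2 = 17 each, +1 to first 0
Round 5: Fernhollow=50 Hollowpine=43 → close Fernhollow (overflow 37)
  50÷1 = 50 each, +1 to first 0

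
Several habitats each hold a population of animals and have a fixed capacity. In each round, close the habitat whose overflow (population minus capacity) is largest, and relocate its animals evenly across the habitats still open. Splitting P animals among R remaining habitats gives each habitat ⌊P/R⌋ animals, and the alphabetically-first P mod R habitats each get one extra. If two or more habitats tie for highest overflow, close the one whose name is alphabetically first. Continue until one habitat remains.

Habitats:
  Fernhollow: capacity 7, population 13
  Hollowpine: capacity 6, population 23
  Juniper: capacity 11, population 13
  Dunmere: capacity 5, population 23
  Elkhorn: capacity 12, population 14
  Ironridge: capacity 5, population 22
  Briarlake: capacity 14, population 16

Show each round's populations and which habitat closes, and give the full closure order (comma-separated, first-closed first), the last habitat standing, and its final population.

Round 1: Briarlake=16 Dunmere=23 Elkhorn=14 Fernhollow=13 Hollowpine=23 Ironridge=22 Juniper=13 → close Dunmere (overflow 18)
  23÷6 = 3 each, +1 to first 5
Round 2: Briarlake=20 Elkhorn=18 Fernhollow=17 Hollowpine=27 Ironridge=26 Juniper=16 → close Hollowpine (overflow 21)
  27÷5 = 5 each, +1 to first 2
Round 3: Briarlake=26 Elkhorn=24 Fernhollow=22 Ironridge=31 Juniper=21 → close Ironridge (overflow 26)
  31÷4 = 7 each, +1 to first 3
Round 4: Briarlake=34 Elkhorn=32 Fernhollow=30 Juniper=28 → close Fernhollow (overflow 23)
  30÷3 = 10 each, +1 to first 0
Round 5: Briarlake=44 Elkhorn=42 Juniper=38 → close Briarlake (overflow 30)
  44÷2 = 22 each, +1 to first 0
Round 6: Elkhorn=64 Juniper=60 → close Elkhorn (overflow 52)
  64÷1 = 64 each, +1 to first 0

Closure order: Dunmere, Hollowpine, Ironridge, Fernhollow, Briarlake, Elkhorn
Last habitat: Juniper with 124 animals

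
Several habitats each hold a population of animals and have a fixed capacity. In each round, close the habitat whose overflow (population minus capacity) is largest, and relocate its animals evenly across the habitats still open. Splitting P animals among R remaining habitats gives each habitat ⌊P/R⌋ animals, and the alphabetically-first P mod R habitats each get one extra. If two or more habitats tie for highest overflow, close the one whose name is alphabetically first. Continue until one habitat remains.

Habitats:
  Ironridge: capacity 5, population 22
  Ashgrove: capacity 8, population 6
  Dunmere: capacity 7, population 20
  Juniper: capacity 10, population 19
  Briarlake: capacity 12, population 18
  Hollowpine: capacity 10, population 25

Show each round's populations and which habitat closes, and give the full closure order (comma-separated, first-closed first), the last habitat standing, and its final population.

Round 1: Ashgrove=6 Briarlake=18 Dunmere=20 Hollowpine=25 Ironridge=22 Juniper=19 → close Ironridge (overflow 17)
  22÷5 = 4 each, +1 to first 2
Round 2: Ashgrove=11 Briarlake=23 Dunmere=24 Hollowpine=29 Juniper=23 → close Hollowpine (overflow 19)
  29÷4 = 7 each, +1 to first 1
Round 3: Ashgrove=19 Briarlake=30 Dunmere=31 Juniper=30 → close Dunmere (overflow 24)
  31÷3 = 10 each, +1 to first 1
Round 4: Ashgrove=30 Briarlake=40 Juniper=40 → close Juniper (overflow 30)
  40÷2 = 20 each, +1 to first 0
Round 5: Ashgrove=50 Briarlake=60 → close Briarlake (overflow 48)
  60÷1 = 60 each, +1 to first 0

Closure order: Ironridge, Hollowpine, Dunmere, Juniper, Briarlake
Last habitat: Ashgrove with 110 animals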